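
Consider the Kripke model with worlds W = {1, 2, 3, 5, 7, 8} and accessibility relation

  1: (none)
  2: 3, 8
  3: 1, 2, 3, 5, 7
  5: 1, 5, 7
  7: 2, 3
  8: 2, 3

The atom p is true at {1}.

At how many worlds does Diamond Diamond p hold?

1: no successors, so Diamond Diamond p fails. ✗
2: successors {3, 8}; Diamond p there: 3:T, 8:F. ✓
3: successors {1, 2, 3, 5, 7}; Diamond p there: 1:F, 2:F, 3:T, 5:T, 7:F. ✓
5: successors {1, 5, 7}; Diamond p there: 1:F, 5:T, 7:F. ✓
7: successors {2, 3}; Diamond p there: 2:F, 3:T. ✓
8: successors {2, 3}; Diamond p there: 2:F, 3:T. ✓
Satisfying worlds: {2, 3, 5, 7, 8}.

5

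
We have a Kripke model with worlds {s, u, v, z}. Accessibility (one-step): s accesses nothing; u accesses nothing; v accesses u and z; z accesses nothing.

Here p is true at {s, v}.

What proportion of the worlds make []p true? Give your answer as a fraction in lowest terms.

s: no successors, so []p holds vacuously. ✓
u: no successors, so []p holds vacuously. ✓
v: successors {u, z}; p there: u:F, z:F. ✗
z: no successors, so []p holds vacuously. ✓
That's 3 of 4 worlds, so 3/4.

3/4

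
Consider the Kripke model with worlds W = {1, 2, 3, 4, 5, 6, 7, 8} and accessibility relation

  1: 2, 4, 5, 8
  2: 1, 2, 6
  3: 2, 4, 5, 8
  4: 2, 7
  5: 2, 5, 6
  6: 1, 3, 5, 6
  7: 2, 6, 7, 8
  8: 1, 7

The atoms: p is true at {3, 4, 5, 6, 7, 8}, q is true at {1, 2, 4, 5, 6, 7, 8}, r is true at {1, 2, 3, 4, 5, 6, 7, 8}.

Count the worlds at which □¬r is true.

1: successors {2, 4, 5, 8}; ¬r there: 2:F, 4:F, 5:F, 8:F. ✗
2: successors {1, 2, 6}; ¬r there: 1:F, 2:F, 6:F. ✗
3: successors {2, 4, 5, 8}; ¬r there: 2:F, 4:F, 5:F, 8:F. ✗
4: successors {2, 7}; ¬r there: 2:F, 7:F. ✗
5: successors {2, 5, 6}; ¬r there: 2:F, 5:F, 6:F. ✗
6: successors {1, 3, 5, 6}; ¬r there: 1:F, 3:F, 5:F, 6:F. ✗
7: successors {2, 6, 7, 8}; ¬r there: 2:F, 6:F, 7:F, 8:F. ✗
8: successors {1, 7}; ¬r there: 1:F, 7:F. ✗
Satisfying worlds: ∅.

0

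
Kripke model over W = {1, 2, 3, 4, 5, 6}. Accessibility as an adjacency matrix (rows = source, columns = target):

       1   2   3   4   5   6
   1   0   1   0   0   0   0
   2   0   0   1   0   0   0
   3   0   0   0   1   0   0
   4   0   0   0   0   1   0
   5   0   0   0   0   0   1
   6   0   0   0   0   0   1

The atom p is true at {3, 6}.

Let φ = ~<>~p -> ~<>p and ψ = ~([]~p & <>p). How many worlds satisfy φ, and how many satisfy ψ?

3 and 6

For ~<>~p -> ~<>p:
1: ~<>~p is F, ~<>p is T. ✓
2: ~<>~p is T, ~<>p is F. ✗
3: ~<>~p is F, ~<>p is T. ✓
4: ~<>~p is F, ~<>p is T. ✓
5: ~<>~p is T, ~<>p is F. ✗
6: ~<>~p is T, ~<>p is F. ✗
— 3 worlds.
For ~([]~p & <>p):
1: []~p & <>p is F. ✓
2: []~p & <>p is F. ✓
3: []~p & <>p is F. ✓
4: []~p & <>p is F. ✓
5: []~p & <>p is F. ✓
6: []~p & <>p is F. ✓
— 6 worlds.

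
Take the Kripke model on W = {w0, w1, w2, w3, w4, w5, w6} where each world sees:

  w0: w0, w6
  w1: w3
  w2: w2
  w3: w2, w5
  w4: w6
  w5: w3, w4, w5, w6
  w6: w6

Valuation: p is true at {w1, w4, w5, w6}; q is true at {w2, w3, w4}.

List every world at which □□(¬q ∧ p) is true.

{w4, w6}

w0: successors {w0, w6}; □(¬q ∧ p) there: w0:F, w6:T. ✗
w1: successors {w3}; □(¬q ∧ p) there: w3:F. ✗
w2: successors {w2}; □(¬q ∧ p) there: w2:F. ✗
w3: successors {w2, w5}; □(¬q ∧ p) there: w2:F, w5:F. ✗
w4: successors {w6}; □(¬q ∧ p) there: w6:T. ✓
w5: successors {w3, w4, w5, w6}; □(¬q ∧ p) there: w3:F, w4:T, w5:F, w6:T. ✗
w6: successors {w6}; □(¬q ∧ p) there: w6:T. ✓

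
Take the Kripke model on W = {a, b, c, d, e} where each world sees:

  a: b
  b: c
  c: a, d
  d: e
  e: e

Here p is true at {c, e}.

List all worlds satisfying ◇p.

{b, d, e}

a: successors {b}; p there: b:F. ✗
b: successors {c}; p there: c:T. ✓
c: successors {a, d}; p there: a:F, d:F. ✗
d: successors {e}; p there: e:T. ✓
e: successors {e}; p there: e:T. ✓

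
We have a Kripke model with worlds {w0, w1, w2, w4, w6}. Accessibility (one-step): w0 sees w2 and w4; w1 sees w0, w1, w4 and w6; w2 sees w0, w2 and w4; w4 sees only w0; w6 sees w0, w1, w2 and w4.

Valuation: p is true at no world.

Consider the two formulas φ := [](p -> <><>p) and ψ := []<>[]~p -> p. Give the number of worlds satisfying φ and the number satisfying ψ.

5 and 0

For [](p -> <><>p):
w0: successors {w2, w4}; p -> <><>p there: w2:T, w4:T. ✓
w1: successors {w0, w1, w4, w6}; p -> <><>p there: w0:T, w1:T, w4:T, w6:T. ✓
w2: successors {w0, w2, w4}; p -> <><>p there: w0:T, w2:T, w4:T. ✓
w4: successors {w0}; p -> <><>p there: w0:T. ✓
w6: successors {w0, w1, w2, w4}; p -> <><>p there: w0:T, w1:T, w2:T, w4:T. ✓
— 5 worlds.
For []<>[]~p -> p:
w0: []<>[]~p is T, p is F. ✗
w1: []<>[]~p is T, p is F. ✗
w2: []<>[]~p is T, p is F. ✗
w4: []<>[]~p is T, p is F. ✗
w6: []<>[]~p is T, p is F. ✗
— 0 worlds.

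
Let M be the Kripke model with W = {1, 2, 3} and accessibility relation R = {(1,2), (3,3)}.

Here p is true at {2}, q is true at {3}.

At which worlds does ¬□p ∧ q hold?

1: ¬□p is F, q is F. ✗
2: ¬□p is F, q is F. ✗
3: ¬□p is T, q is T. ✓

{3}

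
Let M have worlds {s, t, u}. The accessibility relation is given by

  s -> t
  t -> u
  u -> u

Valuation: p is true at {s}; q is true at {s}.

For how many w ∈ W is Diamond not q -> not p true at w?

s: Diamond not q is T, not p is F. ✗
t: Diamond not q is T, not p is T. ✓
u: Diamond not q is T, not p is T. ✓
Satisfying worlds: {t, u}.

2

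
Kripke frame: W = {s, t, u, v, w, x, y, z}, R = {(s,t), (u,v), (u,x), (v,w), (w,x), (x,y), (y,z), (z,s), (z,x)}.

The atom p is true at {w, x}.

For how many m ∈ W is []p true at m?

3

s: successors {t}; p there: t:F. ✗
t: no successors, so []p holds vacuously. ✓
u: successors {v, x}; p there: v:F, x:T. ✗
v: successors {w}; p there: w:T. ✓
w: successors {x}; p there: x:T. ✓
x: successors {y}; p there: y:F. ✗
y: successors {z}; p there: z:F. ✗
z: successors {s, x}; p there: s:F, x:T. ✗
Satisfying worlds: {t, v, w}.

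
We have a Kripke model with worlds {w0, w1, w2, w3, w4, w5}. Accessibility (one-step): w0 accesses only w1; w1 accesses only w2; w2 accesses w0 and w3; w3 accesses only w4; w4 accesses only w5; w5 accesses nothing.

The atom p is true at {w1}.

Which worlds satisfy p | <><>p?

w0: p is F, <><>p is F. ✗
w1: p is T, <><>p is F. ✓
w2: p is F, <><>p is T. ✓
w3: p is F, <><>p is F. ✗
w4: p is F, <><>p is F. ✗
w5: p is F, <><>p is F. ✗

{w1, w2}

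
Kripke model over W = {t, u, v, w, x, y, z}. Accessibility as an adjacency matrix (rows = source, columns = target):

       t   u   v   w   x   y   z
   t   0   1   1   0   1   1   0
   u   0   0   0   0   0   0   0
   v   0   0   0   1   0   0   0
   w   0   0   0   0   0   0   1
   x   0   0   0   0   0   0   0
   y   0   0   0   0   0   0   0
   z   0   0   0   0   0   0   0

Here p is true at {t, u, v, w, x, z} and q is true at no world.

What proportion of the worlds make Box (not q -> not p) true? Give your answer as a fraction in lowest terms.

t: successors {u, v, x, y}; not q -> not p there: u:F, v:F, x:F, y:T. ✗
u: no successors, so Box (not q -> not p) holds vacuously. ✓
v: successors {w}; not q -> not p there: w:F. ✗
w: successors {z}; not q -> not p there: z:F. ✗
x: no successors, so Box (not q -> not p) holds vacuously. ✓
y: no successors, so Box (not q -> not p) holds vacuously. ✓
z: no successors, so Box (not q -> not p) holds vacuously. ✓
That's 4 of 7 worlds, so 4/7.

4/7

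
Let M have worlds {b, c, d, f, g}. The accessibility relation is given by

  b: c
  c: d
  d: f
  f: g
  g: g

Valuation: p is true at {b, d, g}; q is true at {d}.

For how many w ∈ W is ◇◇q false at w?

4

b: successors {c}; ◇q there: c:T. ✓
c: successors {d}; ◇q there: d:F. ✗
d: successors {f}; ◇q there: f:F. ✗
f: successors {g}; ◇q there: g:F. ✗
g: successors {g}; ◇q there: g:F. ✗
Satisfying worlds: {b}.
So ◇◇q fails at the other 4 worlds.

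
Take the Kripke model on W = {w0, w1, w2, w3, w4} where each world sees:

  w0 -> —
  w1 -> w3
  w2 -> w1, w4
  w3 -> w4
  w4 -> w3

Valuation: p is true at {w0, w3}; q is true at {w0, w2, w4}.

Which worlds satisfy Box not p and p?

{w0, w3}

w0: Box not p is T, p is T. ✓
w1: Box not p is F, p is F. ✗
w2: Box not p is T, p is F. ✗
w3: Box not p is T, p is T. ✓
w4: Box not p is F, p is F. ✗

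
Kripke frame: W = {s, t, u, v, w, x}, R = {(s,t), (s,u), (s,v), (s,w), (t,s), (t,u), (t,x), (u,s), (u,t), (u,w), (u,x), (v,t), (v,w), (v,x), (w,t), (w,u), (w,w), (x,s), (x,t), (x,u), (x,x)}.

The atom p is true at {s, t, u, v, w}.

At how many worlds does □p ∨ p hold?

s: □p is T, p is T. ✓
t: □p is F, p is T. ✓
u: □p is F, p is T. ✓
v: □p is F, p is T. ✓
w: □p is T, p is T. ✓
x: □p is F, p is F. ✗
Satisfying worlds: {s, t, u, v, w}.

5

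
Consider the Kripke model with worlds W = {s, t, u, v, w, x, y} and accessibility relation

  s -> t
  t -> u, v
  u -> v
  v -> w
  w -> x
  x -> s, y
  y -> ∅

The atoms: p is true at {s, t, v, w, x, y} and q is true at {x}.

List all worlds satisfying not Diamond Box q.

s: Diamond Box q is F. ✓
t: Diamond Box q is F. ✓
u: Diamond Box q is F. ✓
v: Diamond Box q is T. ✗
w: Diamond Box q is F. ✓
x: Diamond Box q is T. ✗
y: Diamond Box q is F. ✓

{s, t, u, w, y}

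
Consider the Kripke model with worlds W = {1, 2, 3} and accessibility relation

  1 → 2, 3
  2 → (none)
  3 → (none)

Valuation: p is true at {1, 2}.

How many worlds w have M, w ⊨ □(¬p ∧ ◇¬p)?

2

1: successors {2, 3}; ¬p ∧ ◇¬p there: 2:F, 3:F. ✗
2: no successors, so □(¬p ∧ ◇¬p) holds vacuously. ✓
3: no successors, so □(¬p ∧ ◇¬p) holds vacuously. ✓
Satisfying worlds: {2, 3}.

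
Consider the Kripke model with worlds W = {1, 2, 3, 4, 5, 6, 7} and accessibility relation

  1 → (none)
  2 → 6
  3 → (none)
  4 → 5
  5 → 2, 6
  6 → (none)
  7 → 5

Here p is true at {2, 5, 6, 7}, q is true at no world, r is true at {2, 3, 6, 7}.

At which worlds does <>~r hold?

1: no successors, so <>~r fails. ✗
2: successors {6}; ~r there: 6:F. ✗
3: no successors, so <>~r fails. ✗
4: successors {5}; ~r there: 5:T. ✓
5: successors {2, 6}; ~r there: 2:F, 6:F. ✗
6: no successors, so <>~r fails. ✗
7: successors {5}; ~r there: 5:T. ✓

{4, 7}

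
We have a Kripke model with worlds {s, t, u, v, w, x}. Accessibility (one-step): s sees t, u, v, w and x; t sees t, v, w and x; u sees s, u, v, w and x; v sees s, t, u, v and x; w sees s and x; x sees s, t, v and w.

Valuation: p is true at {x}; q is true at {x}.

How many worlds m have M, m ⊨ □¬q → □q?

5

s: □¬q is F, □q is F. ✓
t: □¬q is F, □q is F. ✓
u: □¬q is F, □q is F. ✓
v: □¬q is F, □q is F. ✓
w: □¬q is F, □q is F. ✓
x: □¬q is T, □q is F. ✗
Satisfying worlds: {s, t, u, v, w}.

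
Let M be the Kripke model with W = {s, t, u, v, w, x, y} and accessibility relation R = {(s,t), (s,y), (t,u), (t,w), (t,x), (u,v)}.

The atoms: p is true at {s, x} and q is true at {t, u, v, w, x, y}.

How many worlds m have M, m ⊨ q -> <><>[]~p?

s: q is F, <><>[]~p is T. ✓
t: q is T, <><>[]~p is T. ✓
u: q is T, <><>[]~p is F. ✗
v: q is T, <><>[]~p is F. ✗
w: q is T, <><>[]~p is F. ✗
x: q is T, <><>[]~p is F. ✗
y: q is T, <><>[]~p is F. ✗
Satisfying worlds: {s, t}.

2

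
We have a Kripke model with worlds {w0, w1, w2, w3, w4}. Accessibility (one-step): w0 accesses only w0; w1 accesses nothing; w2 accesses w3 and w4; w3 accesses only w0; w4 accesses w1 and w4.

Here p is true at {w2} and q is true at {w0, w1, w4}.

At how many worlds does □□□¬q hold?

w0: successors {w0}; □□¬q there: w0:F. ✗
w1: no successors, so □□□¬q holds vacuously. ✓
w2: successors {w3, w4}; □□¬q there: w3:F, w4:F. ✗
w3: successors {w0}; □□¬q there: w0:F. ✗
w4: successors {w1, w4}; □□¬q there: w1:T, w4:F. ✗
Satisfying worlds: {w1}.

1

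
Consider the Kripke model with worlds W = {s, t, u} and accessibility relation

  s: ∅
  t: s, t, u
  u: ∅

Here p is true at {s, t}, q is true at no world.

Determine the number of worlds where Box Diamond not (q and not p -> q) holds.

2

s: no successors, so Box Diamond not (q and not p -> q) holds vacuously. ✓
t: successors {s, t, u}; Diamond not (q and not p -> q) there: s:F, t:F, u:F. ✗
u: no successors, so Box Diamond not (q and not p -> q) holds vacuously. ✓
Satisfying worlds: {s, u}.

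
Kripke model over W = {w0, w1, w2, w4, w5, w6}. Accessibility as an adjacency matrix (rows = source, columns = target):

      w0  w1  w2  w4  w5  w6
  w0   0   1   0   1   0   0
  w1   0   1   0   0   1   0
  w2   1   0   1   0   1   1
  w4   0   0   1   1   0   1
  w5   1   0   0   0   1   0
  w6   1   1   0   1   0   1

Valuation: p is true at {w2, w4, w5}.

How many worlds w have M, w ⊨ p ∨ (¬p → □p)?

w0: p is F, ¬p → □p is F. ✗
w1: p is F, ¬p → □p is F. ✗
w2: p is T, ¬p → □p is T. ✓
w4: p is T, ¬p → □p is T. ✓
w5: p is T, ¬p → □p is T. ✓
w6: p is F, ¬p → □p is F. ✗
Satisfying worlds: {w2, w4, w5}.

3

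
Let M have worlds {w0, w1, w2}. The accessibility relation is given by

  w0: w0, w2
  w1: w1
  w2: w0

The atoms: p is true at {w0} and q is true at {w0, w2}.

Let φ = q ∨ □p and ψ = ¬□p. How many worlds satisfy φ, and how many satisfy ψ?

2 and 2

For q ∨ □p:
w0: q is T, □p is F. ✓
w1: q is F, □p is F. ✗
w2: q is T, □p is T. ✓
— 2 worlds.
For ¬□p:
w0: □p is F. ✓
w1: □p is F. ✓
w2: □p is T. ✗
— 2 worlds.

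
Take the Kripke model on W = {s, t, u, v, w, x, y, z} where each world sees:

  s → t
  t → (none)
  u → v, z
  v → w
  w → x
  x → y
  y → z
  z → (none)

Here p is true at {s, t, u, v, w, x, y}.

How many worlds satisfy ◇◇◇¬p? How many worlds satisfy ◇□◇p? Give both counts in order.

For ◇◇◇¬p:
s: successors {t}; ◇◇¬p there: t:F. ✗
t: no successors, so ◇◇◇¬p fails. ✗
u: successors {v, z}; ◇◇¬p there: v:F, z:F. ✗
v: successors {w}; ◇◇¬p there: w:F. ✗
w: successors {x}; ◇◇¬p there: x:T. ✓
x: successors {y}; ◇◇¬p there: y:F. ✗
y: successors {z}; ◇◇¬p there: z:F. ✗
z: no successors, so ◇◇◇¬p fails. ✗
— 1 world.
For ◇□◇p:
s: successors {t}; □◇p there: t:T. ✓
t: no successors, so ◇□◇p fails. ✗
u: successors {v, z}; □◇p there: v:T, z:T. ✓
v: successors {w}; □◇p there: w:T. ✓
w: successors {x}; □◇p there: x:F. ✗
x: successors {y}; □◇p there: y:F. ✗
y: successors {z}; □◇p there: z:T. ✓
z: no successors, so ◇□◇p fails. ✗
— 4 worlds.

1 and 4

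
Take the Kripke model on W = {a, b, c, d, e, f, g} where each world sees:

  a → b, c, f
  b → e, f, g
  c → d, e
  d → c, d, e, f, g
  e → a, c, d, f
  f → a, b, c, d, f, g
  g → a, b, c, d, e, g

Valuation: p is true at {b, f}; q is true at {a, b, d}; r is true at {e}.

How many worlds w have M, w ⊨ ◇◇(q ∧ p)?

a: successors {b, c, f}; ◇(q ∧ p) there: b:F, c:F, f:T. ✓
b: successors {e, f, g}; ◇(q ∧ p) there: e:F, f:T, g:T. ✓
c: successors {d, e}; ◇(q ∧ p) there: d:F, e:F. ✗
d: successors {c, d, e, f, g}; ◇(q ∧ p) there: c:F, d:F, e:F, f:T, g:T. ✓
e: successors {a, c, d, f}; ◇(q ∧ p) there: a:T, c:F, d:F, f:T. ✓
f: successors {a, b, c, d, f, g}; ◇(q ∧ p) there: a:T, b:F, c:F, d:F, f:T, g:T. ✓
g: successors {a, b, c, d, e, g}; ◇(q ∧ p) there: a:T, b:F, c:F, d:F, e:F, g:T. ✓
Satisfying worlds: {a, b, d, e, f, g}.

6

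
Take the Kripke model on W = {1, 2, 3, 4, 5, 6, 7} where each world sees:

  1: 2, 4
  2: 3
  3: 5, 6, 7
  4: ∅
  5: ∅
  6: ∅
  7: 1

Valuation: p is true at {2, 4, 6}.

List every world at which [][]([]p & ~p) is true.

1: successors {2, 4}; []([]p & ~p) there: 2:F, 4:T. ✗
2: successors {3}; []([]p & ~p) there: 3:F. ✗
3: successors {5, 6, 7}; []([]p & ~p) there: 5:T, 6:T, 7:T. ✓
4: no successors, so [][]([]p & ~p) holds vacuously. ✓
5: no successors, so [][]([]p & ~p) holds vacuously. ✓
6: no successors, so [][]([]p & ~p) holds vacuously. ✓
7: successors {1}; []([]p & ~p) there: 1:F. ✗

{3, 4, 5, 6}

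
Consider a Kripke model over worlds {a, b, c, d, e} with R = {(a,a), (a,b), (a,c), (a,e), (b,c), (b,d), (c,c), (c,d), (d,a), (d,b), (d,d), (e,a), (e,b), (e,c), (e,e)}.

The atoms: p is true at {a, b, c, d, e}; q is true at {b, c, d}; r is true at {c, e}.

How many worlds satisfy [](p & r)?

0

a: successors {a, b, c, e}; p & r there: a:F, b:F, c:T, e:T. ✗
b: successors {c, d}; p & r there: c:T, d:F. ✗
c: successors {c, d}; p & r there: c:T, d:F. ✗
d: successors {a, b, d}; p & r there: a:F, b:F, d:F. ✗
e: successors {a, b, c, e}; p & r there: a:F, b:F, c:T, e:T. ✗
Satisfying worlds: ∅.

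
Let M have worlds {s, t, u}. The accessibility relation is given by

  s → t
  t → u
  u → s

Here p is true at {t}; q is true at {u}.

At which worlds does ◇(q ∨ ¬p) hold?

s: successors {t}; q ∨ ¬p there: t:F. ✗
t: successors {u}; q ∨ ¬p there: u:T. ✓
u: successors {s}; q ∨ ¬p there: s:T. ✓

{t, u}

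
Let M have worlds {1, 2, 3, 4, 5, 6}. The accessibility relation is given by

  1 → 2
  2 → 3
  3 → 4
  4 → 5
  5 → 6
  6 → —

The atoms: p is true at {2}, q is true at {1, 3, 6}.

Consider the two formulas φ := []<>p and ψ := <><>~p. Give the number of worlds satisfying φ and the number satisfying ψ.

For []<>p:
1: successors {2}; <>p there: 2:F. ✗
2: successors {3}; <>p there: 3:F. ✗
3: successors {4}; <>p there: 4:F. ✗
4: successors {5}; <>p there: 5:F. ✗
5: successors {6}; <>p there: 6:F. ✗
6: no successors, so []<>p holds vacuously. ✓
— 1 world.
For <><>~p:
1: successors {2}; <>~p there: 2:T. ✓
2: successors {3}; <>~p there: 3:T. ✓
3: successors {4}; <>~p there: 4:T. ✓
4: successors {5}; <>~p there: 5:T. ✓
5: successors {6}; <>~p there: 6:F. ✗
6: no successors, so <><>~p fails. ✗
— 4 worlds.

1 and 4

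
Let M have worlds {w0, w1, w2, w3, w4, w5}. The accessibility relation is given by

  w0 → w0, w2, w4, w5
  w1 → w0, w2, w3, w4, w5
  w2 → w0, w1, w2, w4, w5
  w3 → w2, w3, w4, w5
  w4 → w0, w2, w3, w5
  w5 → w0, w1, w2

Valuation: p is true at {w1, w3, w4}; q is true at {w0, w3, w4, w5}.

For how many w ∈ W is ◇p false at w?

w0: successors {w0, w2, w4, w5}; p there: w0:F, w2:F, w4:T, w5:F. ✓
w1: successors {w0, w2, w3, w4, w5}; p there: w0:F, w2:F, w3:T, w4:T, w5:F. ✓
w2: successors {w0, w1, w2, w4, w5}; p there: w0:F, w1:T, w2:F, w4:T, w5:F. ✓
w3: successors {w2, w3, w4, w5}; p there: w2:F, w3:T, w4:T, w5:F. ✓
w4: successors {w0, w2, w3, w5}; p there: w0:F, w2:F, w3:T, w5:F. ✓
w5: successors {w0, w1, w2}; p there: w0:F, w1:T, w2:F. ✓
Satisfying worlds: {w0, w1, w2, w3, w4, w5}.
So ◇p fails at the other 0 worlds.

0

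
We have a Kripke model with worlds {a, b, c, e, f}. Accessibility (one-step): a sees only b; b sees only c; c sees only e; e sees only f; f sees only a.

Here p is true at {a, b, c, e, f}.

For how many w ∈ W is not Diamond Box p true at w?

0

a: Diamond Box p is T. ✗
b: Diamond Box p is T. ✗
c: Diamond Box p is T. ✗
e: Diamond Box p is T. ✗
f: Diamond Box p is T. ✗
Satisfying worlds: ∅.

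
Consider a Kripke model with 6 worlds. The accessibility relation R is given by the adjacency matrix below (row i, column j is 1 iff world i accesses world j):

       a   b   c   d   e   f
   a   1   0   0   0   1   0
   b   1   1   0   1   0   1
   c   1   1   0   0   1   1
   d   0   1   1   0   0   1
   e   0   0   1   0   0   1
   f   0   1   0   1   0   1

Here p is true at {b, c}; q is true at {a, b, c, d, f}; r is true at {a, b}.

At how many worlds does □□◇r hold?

1

a: successors {a, e}; □◇r there: a:F, e:T. ✗
b: successors {a, b, d, f}; □◇r there: a:F, b:T, d:T, f:T. ✗
c: successors {a, b, e, f}; □◇r there: a:F, b:T, e:T, f:T. ✗
d: successors {b, c, f}; □◇r there: b:T, c:F, f:T. ✗
e: successors {c, f}; □◇r there: c:F, f:T. ✗
f: successors {b, d, f}; □◇r there: b:T, d:T, f:T. ✓
Satisfying worlds: {f}.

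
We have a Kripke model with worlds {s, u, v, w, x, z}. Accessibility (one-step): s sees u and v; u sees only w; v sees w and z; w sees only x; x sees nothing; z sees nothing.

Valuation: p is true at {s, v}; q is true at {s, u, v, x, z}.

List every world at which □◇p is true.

{x, z}

s: successors {u, v}; ◇p there: u:F, v:F. ✗
u: successors {w}; ◇p there: w:F. ✗
v: successors {w, z}; ◇p there: w:F, z:F. ✗
w: successors {x}; ◇p there: x:F. ✗
x: no successors, so □◇p holds vacuously. ✓
z: no successors, so □◇p holds vacuously. ✓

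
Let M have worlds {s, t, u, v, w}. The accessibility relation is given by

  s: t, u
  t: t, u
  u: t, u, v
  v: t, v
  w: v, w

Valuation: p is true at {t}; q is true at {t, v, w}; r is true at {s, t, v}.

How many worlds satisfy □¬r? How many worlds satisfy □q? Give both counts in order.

For □¬r:
s: successors {t, u}; ¬r there: t:F, u:T. ✗
t: successors {t, u}; ¬r there: t:F, u:T. ✗
u: successors {t, u, v}; ¬r there: t:F, u:T, v:F. ✗
v: successors {t, v}; ¬r there: t:F, v:F. ✗
w: successors {v, w}; ¬r there: v:F, w:T. ✗
— 0 worlds.
For □q:
s: successors {t, u}; q there: t:T, u:F. ✗
t: successors {t, u}; q there: t:T, u:F. ✗
u: successors {t, u, v}; q there: t:T, u:F, v:T. ✗
v: successors {t, v}; q there: t:T, v:T. ✓
w: successors {v, w}; q there: v:T, w:T. ✓
— 2 worlds.

0 and 2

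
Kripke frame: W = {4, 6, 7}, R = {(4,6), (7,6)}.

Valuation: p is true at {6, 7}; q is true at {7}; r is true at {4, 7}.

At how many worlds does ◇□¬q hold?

2

4: successors {6}; □¬q there: 6:T. ✓
6: no successors, so ◇□¬q fails. ✗
7: successors {6}; □¬q there: 6:T. ✓
Satisfying worlds: {4, 7}.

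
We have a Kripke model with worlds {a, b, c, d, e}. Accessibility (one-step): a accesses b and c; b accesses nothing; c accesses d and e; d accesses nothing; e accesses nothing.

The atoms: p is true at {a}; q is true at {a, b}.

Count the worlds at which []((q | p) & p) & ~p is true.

3

a: []((q | p) & p) is F, ~p is F. ✗
b: []((q | p) & p) is T, ~p is T. ✓
c: []((q | p) & p) is F, ~p is T. ✗
d: []((q | p) & p) is T, ~p is T. ✓
e: []((q | p) & p) is T, ~p is T. ✓
Satisfying worlds: {b, d, e}.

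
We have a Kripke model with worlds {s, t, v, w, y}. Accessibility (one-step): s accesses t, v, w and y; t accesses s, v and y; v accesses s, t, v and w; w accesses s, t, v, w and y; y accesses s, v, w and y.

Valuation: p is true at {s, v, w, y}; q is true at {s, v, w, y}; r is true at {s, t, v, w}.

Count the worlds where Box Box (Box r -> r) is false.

s: successors {t, v, w, y}; Box (Box r -> r) there: t:T, v:T, w:T, y:T. ✓
t: successors {s, v, y}; Box (Box r -> r) there: s:T, v:T, y:T. ✓
v: successors {s, t, v, w}; Box (Box r -> r) there: s:T, t:T, v:T, w:T. ✓
w: successors {s, t, v, w, y}; Box (Box r -> r) there: s:T, t:T, v:T, w:T, y:T. ✓
y: successors {s, v, w, y}; Box (Box r -> r) there: s:T, v:T, w:T, y:T. ✓
Satisfying worlds: {s, t, v, w, y}.
So Box Box (Box r -> r) fails at the other 0 worlds.

0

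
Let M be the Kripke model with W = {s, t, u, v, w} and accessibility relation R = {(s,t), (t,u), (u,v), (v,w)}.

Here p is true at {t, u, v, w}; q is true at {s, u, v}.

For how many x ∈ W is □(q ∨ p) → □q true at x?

3

s: □(q ∨ p) is T, □q is F. ✗
t: □(q ∨ p) is T, □q is T. ✓
u: □(q ∨ p) is T, □q is T. ✓
v: □(q ∨ p) is T, □q is F. ✗
w: □(q ∨ p) is T, □q is T. ✓
Satisfying worlds: {t, u, w}.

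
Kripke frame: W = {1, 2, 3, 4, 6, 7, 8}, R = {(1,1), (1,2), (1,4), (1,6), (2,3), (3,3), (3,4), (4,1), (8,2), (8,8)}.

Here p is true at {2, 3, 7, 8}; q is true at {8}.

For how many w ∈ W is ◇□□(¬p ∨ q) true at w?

1: successors {1, 2, 4, 6}; □□(¬p ∨ q) there: 1:F, 2:F, 4:F, 6:T. ✓
2: successors {3}; □□(¬p ∨ q) there: 3:F. ✗
3: successors {3, 4}; □□(¬p ∨ q) there: 3:F, 4:F. ✗
4: successors {1}; □□(¬p ∨ q) there: 1:F. ✗
6: no successors, so ◇□□(¬p ∨ q) fails. ✗
7: no successors, so ◇□□(¬p ∨ q) fails. ✗
8: successors {2, 8}; □□(¬p ∨ q) there: 2:F, 8:F. ✗
Satisfying worlds: {1}.

1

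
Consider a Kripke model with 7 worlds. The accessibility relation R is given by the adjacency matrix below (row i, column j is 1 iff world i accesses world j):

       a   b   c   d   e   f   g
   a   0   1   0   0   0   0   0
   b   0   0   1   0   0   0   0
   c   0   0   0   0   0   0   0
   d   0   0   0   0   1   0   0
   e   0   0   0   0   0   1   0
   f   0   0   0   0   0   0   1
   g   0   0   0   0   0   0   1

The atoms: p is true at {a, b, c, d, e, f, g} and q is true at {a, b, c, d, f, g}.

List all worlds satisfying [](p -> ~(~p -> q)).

{c}

a: successors {b}; p -> ~(~p -> q) there: b:F. ✗
b: successors {c}; p -> ~(~p -> q) there: c:F. ✗
c: no successors, so [](p -> ~(~p -> q)) holds vacuously. ✓
d: successors {e}; p -> ~(~p -> q) there: e:F. ✗
e: successors {f}; p -> ~(~p -> q) there: f:F. ✗
f: successors {g}; p -> ~(~p -> q) there: g:F. ✗
g: successors {g}; p -> ~(~p -> q) there: g:F. ✗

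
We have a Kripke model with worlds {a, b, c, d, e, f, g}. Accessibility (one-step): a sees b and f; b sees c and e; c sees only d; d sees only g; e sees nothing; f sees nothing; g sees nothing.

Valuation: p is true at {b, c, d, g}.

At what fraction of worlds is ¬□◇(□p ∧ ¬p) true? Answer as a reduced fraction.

4/7

a: □◇(□p ∧ ¬p) is F. ✓
b: □◇(□p ∧ ¬p) is F. ✓
c: □◇(□p ∧ ¬p) is F. ✓
d: □◇(□p ∧ ¬p) is F. ✓
e: □◇(□p ∧ ¬p) is T. ✗
f: □◇(□p ∧ ¬p) is T. ✗
g: □◇(□p ∧ ¬p) is T. ✗
That's 4 of 7 worlds, so 4/7.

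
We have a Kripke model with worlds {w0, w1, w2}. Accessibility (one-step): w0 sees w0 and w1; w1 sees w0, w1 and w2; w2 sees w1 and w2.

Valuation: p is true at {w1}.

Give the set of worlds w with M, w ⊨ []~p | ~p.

{w0, w2}

w0: []~p is F, ~p is T. ✓
w1: []~p is F, ~p is F. ✗
w2: []~p is F, ~p is T. ✓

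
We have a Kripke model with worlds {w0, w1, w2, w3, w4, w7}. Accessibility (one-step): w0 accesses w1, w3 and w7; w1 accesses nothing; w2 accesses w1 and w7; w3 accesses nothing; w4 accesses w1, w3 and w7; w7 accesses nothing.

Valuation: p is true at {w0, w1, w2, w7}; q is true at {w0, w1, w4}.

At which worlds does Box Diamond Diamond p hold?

w0: successors {w1, w3, w7}; Diamond Diamond p there: w1:F, w3:F, w7:F. ✗
w1: no successors, so Box Diamond Diamond p holds vacuously. ✓
w2: successors {w1, w7}; Diamond Diamond p there: w1:F, w7:F. ✗
w3: no successors, so Box Diamond Diamond p holds vacuously. ✓
w4: successors {w1, w3, w7}; Diamond Diamond p there: w1:F, w3:F, w7:F. ✗
w7: no successors, so Box Diamond Diamond p holds vacuously. ✓

{w1, w3, w7}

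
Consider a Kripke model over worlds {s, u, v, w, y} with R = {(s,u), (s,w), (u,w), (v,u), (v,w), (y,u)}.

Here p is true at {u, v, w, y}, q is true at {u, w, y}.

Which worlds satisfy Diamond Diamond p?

s: successors {u, w}; Diamond p there: u:T, w:F. ✓
u: successors {w}; Diamond p there: w:F. ✗
v: successors {u, w}; Diamond p there: u:T, w:F. ✓
w: no successors, so Diamond Diamond p fails. ✗
y: successors {u}; Diamond p there: u:T. ✓

{s, v, y}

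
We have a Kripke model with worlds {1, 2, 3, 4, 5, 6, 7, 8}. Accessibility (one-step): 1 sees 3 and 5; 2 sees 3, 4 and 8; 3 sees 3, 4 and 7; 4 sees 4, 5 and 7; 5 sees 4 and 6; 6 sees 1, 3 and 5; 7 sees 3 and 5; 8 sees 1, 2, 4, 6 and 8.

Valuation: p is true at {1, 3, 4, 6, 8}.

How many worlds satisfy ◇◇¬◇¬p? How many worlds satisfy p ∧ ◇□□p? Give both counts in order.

6 and 0

For ◇◇¬◇¬p:
1: successors {3, 5}; ◇¬◇¬p there: 3:F, 5:F. ✗
2: successors {3, 4, 8}; ◇¬◇¬p there: 3:F, 4:T, 8:T. ✓
3: successors {3, 4, 7}; ◇¬◇¬p there: 3:F, 4:T, 7:T. ✓
4: successors {4, 5, 7}; ◇¬◇¬p there: 4:T, 5:F, 7:T. ✓
5: successors {4, 6}; ◇¬◇¬p there: 4:T, 6:T. ✓
6: successors {1, 3, 5}; ◇¬◇¬p there: 1:T, 3:F, 5:F. ✓
7: successors {3, 5}; ◇¬◇¬p there: 3:F, 5:F. ✗
8: successors {1, 2, 4, 6, 8}; ◇¬◇¬p there: 1:T, 2:F, 4:T, 6:T, 8:T. ✓
— 6 worlds.
For p ∧ ◇□□p:
1: p is T, ◇□□p is F. ✗
2: p is F, ◇□□p is F. ✗
3: p is T, ◇□□p is F. ✗
4: p is T, ◇□□p is F. ✗
5: p is F, ◇□□p is F. ✗
6: p is T, ◇□□p is F. ✗
7: p is F, ◇□□p is F. ✗
8: p is T, ◇□□p is F. ✗
— 0 worlds.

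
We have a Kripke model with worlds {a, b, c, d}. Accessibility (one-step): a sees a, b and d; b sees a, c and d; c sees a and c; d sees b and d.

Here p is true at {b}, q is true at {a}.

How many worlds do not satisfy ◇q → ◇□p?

3

a: ◇q is T, ◇□p is F. ✗
b: ◇q is T, ◇□p is F. ✗
c: ◇q is T, ◇□p is F. ✗
d: ◇q is F, ◇□p is F. ✓
Satisfying worlds: {d}.
So ◇q → ◇□p fails at the other 3 worlds.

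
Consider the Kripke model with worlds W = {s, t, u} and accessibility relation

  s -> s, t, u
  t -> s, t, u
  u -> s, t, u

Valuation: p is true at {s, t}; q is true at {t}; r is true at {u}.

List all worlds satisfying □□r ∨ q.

s: □□r is F, q is F. ✗
t: □□r is F, q is T. ✓
u: □□r is F, q is F. ✗

{t}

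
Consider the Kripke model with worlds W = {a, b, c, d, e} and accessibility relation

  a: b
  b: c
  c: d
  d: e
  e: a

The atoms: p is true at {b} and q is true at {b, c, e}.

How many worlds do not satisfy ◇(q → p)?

2

a: successors {b}; q → p there: b:T. ✓
b: successors {c}; q → p there: c:F. ✗
c: successors {d}; q → p there: d:T. ✓
d: successors {e}; q → p there: e:F. ✗
e: successors {a}; q → p there: a:T. ✓
Satisfying worlds: {a, c, e}.
So ◇(q → p) fails at the other 2 worlds.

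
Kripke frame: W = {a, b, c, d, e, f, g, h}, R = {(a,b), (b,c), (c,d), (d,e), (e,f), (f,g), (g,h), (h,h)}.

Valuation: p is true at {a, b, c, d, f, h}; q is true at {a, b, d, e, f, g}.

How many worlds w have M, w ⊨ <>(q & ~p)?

a: successors {b}; q & ~p there: b:F. ✗
b: successors {c}; q & ~p there: c:F. ✗
c: successors {d}; q & ~p there: d:F. ✗
d: successors {e}; q & ~p there: e:T. ✓
e: successors {f}; q & ~p there: f:F. ✗
f: successors {g}; q & ~p there: g:T. ✓
g: successors {h}; q & ~p there: h:F. ✗
h: successors {h}; q & ~p there: h:F. ✗
Satisfying worlds: {d, f}.

2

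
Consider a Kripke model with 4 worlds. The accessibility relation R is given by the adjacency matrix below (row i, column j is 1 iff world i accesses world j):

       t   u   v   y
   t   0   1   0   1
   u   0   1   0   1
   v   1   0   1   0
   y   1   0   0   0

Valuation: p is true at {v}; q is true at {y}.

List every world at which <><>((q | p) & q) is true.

{t, u, v, y}

t: successors {u, y}; <>((q | p) & q) there: u:T, y:F. ✓
u: successors {u, y}; <>((q | p) & q) there: u:T, y:F. ✓
v: successors {t, v}; <>((q | p) & q) there: t:T, v:F. ✓
y: successors {t}; <>((q | p) & q) there: t:T. ✓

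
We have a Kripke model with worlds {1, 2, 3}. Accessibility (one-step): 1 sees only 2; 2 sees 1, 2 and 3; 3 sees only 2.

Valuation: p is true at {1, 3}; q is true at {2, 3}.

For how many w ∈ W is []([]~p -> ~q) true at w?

2

1: successors {2}; []~p -> ~q there: 2:T. ✓
2: successors {1, 2, 3}; []~p -> ~q there: 1:T, 2:T, 3:F. ✗
3: successors {2}; []~p -> ~q there: 2:T. ✓
Satisfying worlds: {1, 3}.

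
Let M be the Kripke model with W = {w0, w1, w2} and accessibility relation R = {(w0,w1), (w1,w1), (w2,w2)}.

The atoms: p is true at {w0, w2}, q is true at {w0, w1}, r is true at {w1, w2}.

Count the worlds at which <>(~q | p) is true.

1

w0: successors {w1}; ~q | p there: w1:F. ✗
w1: successors {w1}; ~q | p there: w1:F. ✗
w2: successors {w2}; ~q | p there: w2:T. ✓
Satisfying worlds: {w2}.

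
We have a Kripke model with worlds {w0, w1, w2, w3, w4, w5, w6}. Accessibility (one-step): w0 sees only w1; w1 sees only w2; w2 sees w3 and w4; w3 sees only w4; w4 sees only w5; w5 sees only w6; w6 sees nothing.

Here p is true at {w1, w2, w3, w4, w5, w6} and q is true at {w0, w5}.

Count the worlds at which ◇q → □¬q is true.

w0: ◇q is F, □¬q is T. ✓
w1: ◇q is F, □¬q is T. ✓
w2: ◇q is F, □¬q is T. ✓
w3: ◇q is F, □¬q is T. ✓
w4: ◇q is T, □¬q is F. ✗
w5: ◇q is F, □¬q is T. ✓
w6: ◇q is F, □¬q is T. ✓
Satisfying worlds: {w0, w1, w2, w3, w5, w6}.

6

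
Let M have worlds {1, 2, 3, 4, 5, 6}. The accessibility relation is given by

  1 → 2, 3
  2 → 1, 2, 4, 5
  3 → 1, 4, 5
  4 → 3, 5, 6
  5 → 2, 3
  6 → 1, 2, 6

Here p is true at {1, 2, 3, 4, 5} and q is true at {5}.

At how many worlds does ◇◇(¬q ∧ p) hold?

6

1: successors {2, 3}; ◇(¬q ∧ p) there: 2:T, 3:T. ✓
2: successors {1, 2, 4, 5}; ◇(¬q ∧ p) there: 1:T, 2:T, 4:T, 5:T. ✓
3: successors {1, 4, 5}; ◇(¬q ∧ p) there: 1:T, 4:T, 5:T. ✓
4: successors {3, 5, 6}; ◇(¬q ∧ p) there: 3:T, 5:T, 6:T. ✓
5: successors {2, 3}; ◇(¬q ∧ p) there: 2:T, 3:T. ✓
6: successors {1, 2, 6}; ◇(¬q ∧ p) there: 1:T, 2:T, 6:T. ✓
Satisfying worlds: {1, 2, 3, 4, 5, 6}.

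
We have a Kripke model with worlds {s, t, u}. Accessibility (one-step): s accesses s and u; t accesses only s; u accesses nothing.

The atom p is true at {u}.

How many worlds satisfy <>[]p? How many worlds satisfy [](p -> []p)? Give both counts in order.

For <>[]p:
s: successors {s, u}; []p there: s:F, u:T. ✓
t: successors {s}; []p there: s:F. ✗
u: no successors, so <>[]p fails. ✗
— 1 world.
For [](p -> []p):
s: successors {s, u}; p -> []p there: s:T, u:T. ✓
t: successors {s}; p -> []p there: s:T. ✓
u: no successors, so [](p -> []p) holds vacuously. ✓
— 3 worlds.

1 and 3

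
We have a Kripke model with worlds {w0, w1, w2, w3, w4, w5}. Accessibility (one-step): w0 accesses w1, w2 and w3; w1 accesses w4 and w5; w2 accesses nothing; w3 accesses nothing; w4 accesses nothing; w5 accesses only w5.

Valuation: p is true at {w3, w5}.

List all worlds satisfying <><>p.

w0: successors {w1, w2, w3}; <>p there: w1:T, w2:F, w3:F. ✓
w1: successors {w4, w5}; <>p there: w4:F, w5:T. ✓
w2: no successors, so <><>p fails. ✗
w3: no successors, so <><>p fails. ✗
w4: no successors, so <><>p fails. ✗
w5: successors {w5}; <>p there: w5:T. ✓

{w0, w1, w5}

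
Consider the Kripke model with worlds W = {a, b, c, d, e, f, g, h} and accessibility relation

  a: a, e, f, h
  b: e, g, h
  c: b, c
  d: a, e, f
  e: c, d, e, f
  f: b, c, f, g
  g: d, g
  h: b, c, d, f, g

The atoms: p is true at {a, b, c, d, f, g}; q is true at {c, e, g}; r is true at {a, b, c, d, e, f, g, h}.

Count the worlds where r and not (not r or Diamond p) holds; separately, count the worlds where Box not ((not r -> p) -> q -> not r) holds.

0 and 0

For r and not (not r or Diamond p):
a: r is T, not (not r or Diamond p) is F. ✗
b: r is T, not (not r or Diamond p) is F. ✗
c: r is T, not (not r or Diamond p) is F. ✗
d: r is T, not (not r or Diamond p) is F. ✗
e: r is T, not (not r or Diamond p) is F. ✗
f: r is T, not (not r or Diamond p) is F. ✗
g: r is T, not (not r or Diamond p) is F. ✗
h: r is T, not (not r or Diamond p) is F. ✗
— 0 worlds.
For Box not ((not r -> p) -> q -> not r):
a: successors {a, e, f, h}; not ((not r -> p) -> q -> not r) there: a:F, e:T, f:F, h:F. ✗
b: successors {e, g, h}; not ((not r -> p) -> q -> not r) there: e:T, g:T, h:F. ✗
c: successors {b, c}; not ((not r -> p) -> q -> not r) there: b:F, c:T. ✗
d: successors {a, e, f}; not ((not r -> p) -> q -> not r) there: a:F, e:T, f:F. ✗
e: successors {c, d, e, f}; not ((not r -> p) -> q -> not r) there: c:T, d:F, e:T, f:F. ✗
f: successors {b, c, f, g}; not ((not r -> p) -> q -> not r) there: b:F, c:T, f:F, g:T. ✗
g: successors {d, g}; not ((not r -> p) -> q -> not r) there: d:F, g:T. ✗
h: successors {b, c, d, f, g}; not ((not r -> p) -> q -> not r) there: b:F, c:T, d:F, f:F, g:T. ✗
— 0 worlds.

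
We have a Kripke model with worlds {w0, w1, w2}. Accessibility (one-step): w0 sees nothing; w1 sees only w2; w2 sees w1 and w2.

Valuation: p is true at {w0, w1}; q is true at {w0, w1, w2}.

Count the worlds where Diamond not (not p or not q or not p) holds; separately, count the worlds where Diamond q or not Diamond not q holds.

For Diamond not (not p or not q or not p):
w0: no successors, so Diamond not (not p or not q or not p) fails. ✗
w1: successors {w2}; not (not p or not q or not p) there: w2:F. ✗
w2: successors {w1, w2}; not (not p or not q or not p) there: w1:T, w2:F. ✓
— 1 world.
For Diamond q or not Diamond not q:
w0: Diamond q is F, not Diamond not q is T. ✓
w1: Diamond q is T, not Diamond not q is T. ✓
w2: Diamond q is T, not Diamond not q is T. ✓
— 3 worlds.

1 and 3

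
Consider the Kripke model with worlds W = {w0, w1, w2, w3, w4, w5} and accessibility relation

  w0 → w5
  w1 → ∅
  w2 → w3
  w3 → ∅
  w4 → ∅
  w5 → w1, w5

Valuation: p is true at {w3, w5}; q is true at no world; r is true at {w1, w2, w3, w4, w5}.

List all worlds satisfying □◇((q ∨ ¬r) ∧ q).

w0: successors {w5}; ◇((q ∨ ¬r) ∧ q) there: w5:F. ✗
w1: no successors, so □◇((q ∨ ¬r) ∧ q) holds vacuously. ✓
w2: successors {w3}; ◇((q ∨ ¬r) ∧ q) there: w3:F. ✗
w3: no successors, so □◇((q ∨ ¬r) ∧ q) holds vacuously. ✓
w4: no successors, so □◇((q ∨ ¬r) ∧ q) holds vacuously. ✓
w5: successors {w1, w5}; ◇((q ∨ ¬r) ∧ q) there: w1:F, w5:F. ✗

{w1, w3, w4}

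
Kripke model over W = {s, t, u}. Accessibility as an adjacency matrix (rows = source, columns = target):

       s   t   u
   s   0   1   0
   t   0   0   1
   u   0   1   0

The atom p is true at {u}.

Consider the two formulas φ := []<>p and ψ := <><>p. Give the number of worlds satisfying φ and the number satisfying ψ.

2 and 2

For []<>p:
s: successors {t}; <>p there: t:T. ✓
t: successors {u}; <>p there: u:F. ✗
u: successors {t}; <>p there: t:T. ✓
— 2 worlds.
For <><>p:
s: successors {t}; <>p there: t:T. ✓
t: successors {u}; <>p there: u:F. ✗
u: successors {t}; <>p there: t:T. ✓
— 2 worlds.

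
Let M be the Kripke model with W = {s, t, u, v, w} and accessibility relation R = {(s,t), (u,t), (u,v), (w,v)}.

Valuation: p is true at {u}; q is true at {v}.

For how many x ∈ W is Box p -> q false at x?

s: Box p is F, q is F. ✓
t: Box p is T, q is F. ✗
u: Box p is F, q is F. ✓
v: Box p is T, q is T. ✓
w: Box p is F, q is F. ✓
Satisfying worlds: {s, u, v, w}.
So Box p -> q fails at the other 1 world.

1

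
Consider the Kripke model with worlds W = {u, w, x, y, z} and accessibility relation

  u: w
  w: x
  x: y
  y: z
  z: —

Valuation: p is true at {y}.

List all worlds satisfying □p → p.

{u, w, y}

u: □p is F, p is F. ✓
w: □p is F, p is F. ✓
x: □p is T, p is F. ✗
y: □p is F, p is T. ✓
z: □p is T, p is F. ✗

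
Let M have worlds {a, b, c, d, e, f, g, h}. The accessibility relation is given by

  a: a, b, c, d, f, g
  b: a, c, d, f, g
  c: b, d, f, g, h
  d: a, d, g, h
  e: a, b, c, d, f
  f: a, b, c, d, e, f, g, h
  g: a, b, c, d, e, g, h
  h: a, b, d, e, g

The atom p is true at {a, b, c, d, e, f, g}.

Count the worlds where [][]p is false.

a: successors {a, b, c, d, f, g}; []p there: a:T, b:T, c:F, d:F, f:F, g:F. ✗
b: successors {a, c, d, f, g}; []p there: a:T, c:F, d:F, f:F, g:F. ✗
c: successors {b, d, f, g, h}; []p there: b:T, d:F, f:F, g:F, h:T. ✗
d: successors {a, d, g, h}; []p there: a:T, d:F, g:F, h:T. ✗
e: successors {a, b, c, d, f}; []p there: a:T, b:T, c:F, d:F, f:F. ✗
f: successors {a, b, c, d, e, f, g, h}; []p there: a:T, b:T, c:F, d:F, e:T, f:F, g:F, h:T. ✗
g: successors {a, b, c, d, e, g, h}; []p there: a:T, b:T, c:F, d:F, e:T, g:F, h:T. ✗
h: successors {a, b, d, e, g}; []p there: a:T, b:T, d:F, e:T, g:F. ✗
Satisfying worlds: ∅.
So [][]p fails at the other 8 worlds.

8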